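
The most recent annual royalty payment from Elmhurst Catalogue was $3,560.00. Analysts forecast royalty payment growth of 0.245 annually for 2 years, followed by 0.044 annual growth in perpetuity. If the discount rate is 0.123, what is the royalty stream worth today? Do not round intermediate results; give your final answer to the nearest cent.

D_1 = 4432.20000
D_2 = 5518.08900
Terminal value at year 2: TV = D_2×(1+g_2)/(r−g_2) = 5760.88492/0.079 = 72922.59387
P_0 = D_1/(1+r)^1 + D_2/(1+r)^2 + TV/(1+r)^2
    = 3946.74978 + 4375.51511 + 57823.26302 = 66145.52791

$66145.53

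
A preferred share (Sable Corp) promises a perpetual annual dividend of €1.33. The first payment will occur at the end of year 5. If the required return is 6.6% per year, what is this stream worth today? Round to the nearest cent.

Value at end of year 4: C / r = €1.33 / 0.066 = €20.1515
Discount to today: PV = €20.1515 / (1 + 0.066)^4 = €20.1515 / 1.291305 = €15.61

€15.61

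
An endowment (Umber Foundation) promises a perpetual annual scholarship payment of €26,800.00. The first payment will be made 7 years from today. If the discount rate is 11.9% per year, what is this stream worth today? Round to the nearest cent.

€114711.59

Value at end of year 6: C / r = €26,800.00 / 0.119 = €225,210.0840
Discount to today: PV = €225,210.0840 / (1 + 0.119)^6 = €225,210.0840 / 1.963272 = €114,711.59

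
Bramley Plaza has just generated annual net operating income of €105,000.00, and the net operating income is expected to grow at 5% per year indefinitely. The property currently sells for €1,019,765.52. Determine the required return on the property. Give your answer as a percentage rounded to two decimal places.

D₁ = €105,000.00 × 1.05 = €110,250.0000
P = D₁/(r − g) ⇒ r = D₁/P + g = €110,250.0000/€1,019,765.52 + 0.05 = 0.108113 + 0.05 = 0.158113

15.81%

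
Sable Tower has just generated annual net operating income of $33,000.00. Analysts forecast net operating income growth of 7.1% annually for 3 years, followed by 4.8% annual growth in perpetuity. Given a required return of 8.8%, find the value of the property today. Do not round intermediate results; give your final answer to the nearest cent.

$920640.18

D_1 = 35343.00000
D_2 = 37852.35300
D_3 = 40539.87006
Terminal value at year 3: TV = D_3×(1+g_2)/(r−g_2) = 42485.78383/0.04 = 1062144.59565
P_0 = D_1/(1+r)^1 + D_2/(1+r)^2 + D_3/(1+r)^3 + TV/(1+r)^3
    = 32484.37500 + 31976.80664 + 31477.16904 + 824701.82877 = 920640.17944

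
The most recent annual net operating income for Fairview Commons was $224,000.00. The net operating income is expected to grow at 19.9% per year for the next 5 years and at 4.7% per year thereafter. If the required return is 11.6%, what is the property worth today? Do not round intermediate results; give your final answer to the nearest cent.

D_1 = 268576.00000
D_2 = 322022.62400
D_3 = 386105.12618
D_4 = 462940.04629
D_5 = 555065.11550
Terminal value at year 5: TV = D_5×(1+g_2)/(r−g_2) = 581153.17592/0.069 = 8422509.79600
P_0 = D_1/(1+r)^1 + D_2/(1+r)^2 + D_3/(1+r)^3 + D_4/(1+r)^4 + D_5/(1+r)^5 + TV/(1+r)^5
    = 240659.49821 + 258558.00928 + 277787.68201 + 298447.51857 + 320643.88420 + 4865422.41680 = 6261519.00907

$6261519.01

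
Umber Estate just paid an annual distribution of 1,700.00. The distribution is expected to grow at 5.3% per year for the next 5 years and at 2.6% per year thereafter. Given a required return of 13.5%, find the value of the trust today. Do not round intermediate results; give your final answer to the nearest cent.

17824.31

D_1 = 1790.10000
D_2 = 1884.97530
D_3 = 1984.87899
D_4 = 2090.07758
D_5 = 2200.85169
Terminal value at year 5: TV = D_5×(1+g_2)/(r−g_2) = 2258.07383/0.109 = 20716.27370
P_0 = D_1/(1+r)^1 + D_2/(1+r)^2 + D_3/(1+r)^3 + D_4/(1+r)^4 + D_5/(1+r)^5 + TV/(1+r)^5
    = 1577.18062 + 1463.23453 + 1357.52067 + 1259.44428 + 1168.45360 + 10998.47147 = 17824.30516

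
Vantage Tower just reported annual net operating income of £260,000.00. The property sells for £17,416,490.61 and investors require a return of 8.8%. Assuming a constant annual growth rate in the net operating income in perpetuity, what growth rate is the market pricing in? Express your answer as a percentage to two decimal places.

P = D₀(1+g)/(r−g) ⇒ P(r−g) = D₀(1+g) ⇒ g(P+D₀) = P·r − D₀
g = (P·r − D₀)/(P + D₀) = (£17,416,490.61×0.088 − £260,000.00) / (£17,416,490.61 + £260,000.00) = 0.071997

7.20%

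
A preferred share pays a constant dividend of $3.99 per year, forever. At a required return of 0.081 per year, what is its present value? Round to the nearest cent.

$49.26

Level perpetuity: PV = C / r = $3.99 / 0.081 = $49.26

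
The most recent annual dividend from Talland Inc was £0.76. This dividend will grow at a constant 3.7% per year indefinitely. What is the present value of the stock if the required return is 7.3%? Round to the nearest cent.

D₁ = D₀ × (1 + g) = £0.76 × 1.037 = £0.7881
Growing perpetuity: P = D₁ / (r − g) = £0.7881 / (0.073 − 0.037) = £21.89

£21.89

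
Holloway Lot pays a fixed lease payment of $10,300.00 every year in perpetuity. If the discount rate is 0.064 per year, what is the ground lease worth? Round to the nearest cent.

Level perpetuity: PV = C / r = $10,300.00 / 0.064 = $160,937.50

$160937.50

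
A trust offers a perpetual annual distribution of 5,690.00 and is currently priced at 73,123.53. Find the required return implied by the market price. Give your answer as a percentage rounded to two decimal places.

7.78%

P = C/r ⇒ r = C/P = 5,690.00/73,123.53 = 0.077814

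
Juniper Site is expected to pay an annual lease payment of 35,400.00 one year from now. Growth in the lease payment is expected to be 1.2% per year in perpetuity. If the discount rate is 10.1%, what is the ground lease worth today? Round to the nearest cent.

397752.81

Growing perpetuity: P = D₁ / (r − g) = 35,400.0000 / (0.101 − 0.012) = 397,752.81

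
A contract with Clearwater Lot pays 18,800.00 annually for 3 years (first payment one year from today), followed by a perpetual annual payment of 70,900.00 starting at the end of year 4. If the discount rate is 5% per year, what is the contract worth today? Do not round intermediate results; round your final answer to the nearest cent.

1276118.78

PV of 3-year annuity: 18,800.00 × [1 − (1+0.05)^−3] / 0.05 = 51197.06295
Perpetuity value at year 3: 70,900.00 / 0.05 = 1418000.00000
PV of perpetuity: 1418000.00000 / (1+0.05)^3 = 1224921.71472
Total PV = 51197.06295 + 1224921.71472 = 1276118.77767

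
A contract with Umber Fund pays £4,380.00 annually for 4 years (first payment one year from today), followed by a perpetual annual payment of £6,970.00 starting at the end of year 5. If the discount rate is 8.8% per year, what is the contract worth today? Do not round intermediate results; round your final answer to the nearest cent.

PV of 4-year annuity: £4,380.00 × [1 − (1+0.088)^−4] / 0.088 = 14252.49010
Perpetuity value at year 4: £6,970.00 / 0.088 = 79204.54545
PV of perpetuity: 79204.54545 / (1+0.088)^4 = 56524.21303
Total PV = 14252.49010 + 56524.21303 = 70776.70313

£70776.70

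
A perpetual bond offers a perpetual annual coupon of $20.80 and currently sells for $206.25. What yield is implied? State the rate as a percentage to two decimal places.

10.08%

P = C/r ⇒ r = C/P = $20.80/$206.25 = 0.100848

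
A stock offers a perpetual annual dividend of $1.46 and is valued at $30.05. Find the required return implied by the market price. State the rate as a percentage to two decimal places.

P = C/r ⇒ r = C/P = $1.46/$30.05 = 0.048586

4.86%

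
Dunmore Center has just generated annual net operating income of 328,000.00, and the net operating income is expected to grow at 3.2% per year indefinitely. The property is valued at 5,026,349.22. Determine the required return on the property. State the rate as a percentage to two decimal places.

D₁ = 328,000.00 × 1.032 = 338,496.0000
P = D₁/(r − g) ⇒ r = D₁/P + g = 338,496.0000/5,026,349.22 + 0.032 = 0.067344 + 0.032 = 0.099344

9.93%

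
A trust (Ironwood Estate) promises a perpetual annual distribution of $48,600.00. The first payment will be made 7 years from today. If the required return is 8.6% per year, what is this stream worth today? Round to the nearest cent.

$344475.92

Value at end of year 6: C / r = $48,600.00 / 0.086 = $565,116.2791
Discount to today: PV = $565,116.2791 / (1 + 0.086)^6 = $565,116.2791 / 1.640510 = $344,475.92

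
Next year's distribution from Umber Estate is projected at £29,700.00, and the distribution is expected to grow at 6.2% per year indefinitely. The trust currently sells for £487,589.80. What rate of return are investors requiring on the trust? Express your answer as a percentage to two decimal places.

12.29%

P = D₁/(r − g) ⇒ r = D₁/P + g = £29,700.0000/£487,589.80 + 0.062 = 0.060912 + 0.062 = 0.122912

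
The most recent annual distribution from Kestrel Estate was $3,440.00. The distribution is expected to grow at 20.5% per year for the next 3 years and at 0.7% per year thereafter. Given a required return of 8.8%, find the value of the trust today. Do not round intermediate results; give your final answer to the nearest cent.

D_1 = 4145.20000
D_2 = 4994.96600
D_3 = 6018.93403
Terminal value at year 3: TV = D_3×(1+g_2)/(r−g_2) = 6061.06657/0.081 = 74827.98232
P_0 = D_1/(1+r)^1 + D_2/(1+r)^2 + D_3/(1+r)^3 + TV/(1+r)^3
    = 3809.92647 + 4219.63364 + 4673.39939 + 58100.16274 = 70803.12224

$70803.12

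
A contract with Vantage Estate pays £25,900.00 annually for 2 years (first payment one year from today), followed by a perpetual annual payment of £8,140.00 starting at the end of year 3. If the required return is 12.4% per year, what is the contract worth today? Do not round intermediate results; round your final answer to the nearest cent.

£95503.45

PV of 2-year annuity: £25,900.00 × [1 − (1+0.124)^−2] / 0.124 = 43543.33152
Perpetuity value at year 2: £8,140.00 / 0.124 = 65645.16129
PV of perpetuity: 65645.16129 / (1+0.124)^2 = 51960.11424
Total PV = 43543.33152 + 51960.11424 = 95503.44576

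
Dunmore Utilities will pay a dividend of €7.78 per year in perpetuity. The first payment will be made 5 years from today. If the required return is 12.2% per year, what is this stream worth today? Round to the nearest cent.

Value at end of year 4: C / r = €7.78 / 0.122 = €63.7705
Discount to today: PV = €63.7705 / (1 + 0.122)^4 = €63.7705 / 1.584789 = €40.24

€40.24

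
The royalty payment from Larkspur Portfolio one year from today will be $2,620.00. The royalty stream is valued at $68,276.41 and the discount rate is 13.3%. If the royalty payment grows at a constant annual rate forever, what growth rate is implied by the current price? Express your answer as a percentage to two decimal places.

9.46%

P = D₁/(r−g) ⇒ g = r − D₁/P = 0.133 − $2,620.00/$68,276.41 = 0.094627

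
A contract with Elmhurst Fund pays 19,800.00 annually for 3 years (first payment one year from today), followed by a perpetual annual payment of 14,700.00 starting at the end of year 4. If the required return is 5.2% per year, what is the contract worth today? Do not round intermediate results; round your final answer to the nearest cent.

296528.99

PV of 3-year annuity: 19,800.00 × [1 − (1+0.052)^−3] / 0.052 = 53718.87404
Perpetuity value at year 3: 14,700.00 / 0.052 = 282692.30769
PV of perpetuity: 282692.30769 / (1+0.052)^3 = 242810.11333
Total PV = 53718.87404 + 242810.11333 = 296528.98737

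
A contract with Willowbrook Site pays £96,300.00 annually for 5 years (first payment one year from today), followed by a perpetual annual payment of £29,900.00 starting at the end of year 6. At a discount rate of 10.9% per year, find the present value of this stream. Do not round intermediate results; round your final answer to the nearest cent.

£520338.08

PV of 5-year annuity: £96,300.00 × [1 − (1+0.109)^−5] / 0.109 = 356812.02133
Perpetuity value at year 5: £29,900.00 / 0.109 = 274311.92661
PV of perpetuity: 274311.92661 / (1+0.109)^5 = 163526.05498
Total PV = 356812.02133 + 163526.05498 = 520338.07631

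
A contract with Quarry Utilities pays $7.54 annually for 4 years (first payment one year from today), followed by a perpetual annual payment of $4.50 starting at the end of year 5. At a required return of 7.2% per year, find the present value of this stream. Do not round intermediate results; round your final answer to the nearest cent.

PV of 4-year annuity: $7.54 × [1 − (1+0.072)^−4] / 0.072 = 25.42468
Perpetuity value at year 4: $4.50 / 0.072 = 62.50000
PV of perpetuity: 62.50000 / (1+0.072)^4 = 47.32612
Total PV = 25.42468 + 47.32612 = 72.75080

$72.75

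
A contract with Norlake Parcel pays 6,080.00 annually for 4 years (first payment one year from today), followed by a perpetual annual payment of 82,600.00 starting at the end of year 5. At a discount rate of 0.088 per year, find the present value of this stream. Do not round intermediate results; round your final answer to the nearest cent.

PV of 4-year annuity: 6,080.00 × [1 − (1+0.088)^−4] / 0.088 = 19784.27850
Perpetuity value at year 4: 82,600.00 / 0.088 = 938636.36364
PV of perpetuity: 938636.36364 / (1+0.088)^4 = 669856.52743
Total PV = 19784.27850 + 669856.52743 = 689640.80593

689640.81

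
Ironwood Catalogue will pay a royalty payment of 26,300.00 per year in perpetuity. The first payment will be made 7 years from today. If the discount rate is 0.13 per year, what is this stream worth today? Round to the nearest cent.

97172.13

Value at end of year 6: C / r = 26,300.00 / 0.13 = 202,307.6923
Discount to today: PV = 202,307.6923 / (1 + 0.13)^6 = 202,307.6923 / 2.081952 = 97,172.13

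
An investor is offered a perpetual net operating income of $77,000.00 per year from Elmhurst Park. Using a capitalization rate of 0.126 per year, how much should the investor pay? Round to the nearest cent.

$611111.11

Level perpetuity: PV = C / r = $77,000.00 / 0.126 = $611,111.11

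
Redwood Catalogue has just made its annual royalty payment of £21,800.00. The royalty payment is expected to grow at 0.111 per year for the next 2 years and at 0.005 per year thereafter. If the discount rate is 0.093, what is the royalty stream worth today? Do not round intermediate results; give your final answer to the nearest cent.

£301916.54

D_1 = 24219.80000
D_2 = 26908.19780
Terminal value at year 2: TV = D_2×(1+g_2)/(r−g_2) = 27042.73879/0.088 = 307303.84988
P_0 = D_1/(1+r)^1 + D_2/(1+r)^2 + TV/(1+r)^2
    = 22159.01189 + 22523.93615 + 257233.58901 = 301916.53705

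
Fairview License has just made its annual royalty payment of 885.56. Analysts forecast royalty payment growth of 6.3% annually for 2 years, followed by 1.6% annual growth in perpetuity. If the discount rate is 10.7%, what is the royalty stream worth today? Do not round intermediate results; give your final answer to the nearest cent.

10783.71

D_1 = 941.35028
D_2 = 1000.65535
Terminal value at year 2: TV = D_2×(1+g_2)/(r−g_2) = 1016.66583/0.091 = 11172.15201
P_0 = D_1/(1+r)^1 + D_2/(1+r)^2 + TV/(1+r)^2
    = 850.36159 + 816.56221 + 9116.78251 = 10783.70632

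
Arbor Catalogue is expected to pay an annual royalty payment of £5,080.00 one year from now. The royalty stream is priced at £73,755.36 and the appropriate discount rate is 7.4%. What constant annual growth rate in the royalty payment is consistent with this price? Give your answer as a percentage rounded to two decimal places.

0.51%

P = D₁/(r−g) ⇒ g = r − D₁/P = 0.074 − £5,080.00/£73,755.36 = 0.005124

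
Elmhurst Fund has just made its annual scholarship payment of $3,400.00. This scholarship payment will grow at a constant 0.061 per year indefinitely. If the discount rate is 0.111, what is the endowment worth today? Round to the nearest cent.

$72148.00

D₁ = D₀ × (1 + g) = $3,400.00 × 1.061 = $3,607.4000
Growing perpetuity: P = D₁ / (r − g) = $3,607.4000 / (0.111 − 0.061) = $72,148.00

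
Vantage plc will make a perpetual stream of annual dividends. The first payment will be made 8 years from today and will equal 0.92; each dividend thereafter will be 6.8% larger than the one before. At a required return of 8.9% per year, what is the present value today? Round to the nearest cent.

Value at end of year 7: C₁ / (r − g) = 0.92 / (0.089 − 0.068) = 43.8095
Discount to today: PV = 43.8095 / (1 + 0.089)^7 = 43.8095 / 1.816332 = 24.12

24.12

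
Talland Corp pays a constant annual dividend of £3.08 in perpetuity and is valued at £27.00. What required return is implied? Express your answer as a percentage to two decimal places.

11.41%

P = C/r ⇒ r = C/P = £3.08/£27.00 = 0.114074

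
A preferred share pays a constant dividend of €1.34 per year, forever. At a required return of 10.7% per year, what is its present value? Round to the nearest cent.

Level perpetuity: PV = C / r = €1.34 / 0.107 = €12.52

€12.52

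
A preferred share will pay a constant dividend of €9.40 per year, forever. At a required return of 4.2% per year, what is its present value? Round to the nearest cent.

€223.81

Level perpetuity: PV = C / r = €9.40 / 0.042 = €223.81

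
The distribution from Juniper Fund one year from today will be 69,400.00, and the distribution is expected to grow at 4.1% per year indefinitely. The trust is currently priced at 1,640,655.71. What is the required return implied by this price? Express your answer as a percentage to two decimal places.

8.33%

P = D₁/(r − g) ⇒ r = D₁/P + g = 69,400.0000/1,640,655.71 + 0.041 = 0.042300 + 0.041 = 0.083300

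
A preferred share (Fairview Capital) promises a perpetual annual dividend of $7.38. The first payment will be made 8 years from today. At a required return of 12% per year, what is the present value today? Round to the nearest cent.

$27.82

Value at end of year 7: C / r = $7.38 / 0.12 = $61.5000
Discount to today: PV = $61.5000 / (1 + 0.12)^7 = $61.5000 / 2.210681 = $27.82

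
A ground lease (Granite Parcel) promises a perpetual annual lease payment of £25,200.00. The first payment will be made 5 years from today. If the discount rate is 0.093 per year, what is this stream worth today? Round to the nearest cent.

Value at end of year 4: C / r = £25,200.00 / 0.093 = £270,967.7419
Discount to today: PV = £270,967.7419 / (1 + 0.093)^4 = £270,967.7419 / 1.427186 = £189,861.52

£189861.52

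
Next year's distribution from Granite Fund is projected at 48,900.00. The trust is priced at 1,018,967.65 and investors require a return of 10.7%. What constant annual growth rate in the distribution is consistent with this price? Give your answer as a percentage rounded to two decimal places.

5.90%

P = D₁/(r−g) ⇒ g = r − D₁/P = 0.107 − 48,900.00/1,018,967.65 = 0.059010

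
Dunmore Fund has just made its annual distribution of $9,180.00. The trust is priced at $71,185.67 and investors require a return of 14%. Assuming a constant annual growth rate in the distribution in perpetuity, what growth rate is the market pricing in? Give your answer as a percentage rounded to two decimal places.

0.98%

P = D₀(1+g)/(r−g) ⇒ P(r−g) = D₀(1+g) ⇒ g(P+D₀) = P·r − D₀
g = (P·r − D₀)/(P + D₀) = ($71,185.67×0.14 − $9,180.00) / ($71,185.67 + $9,180.00) = 0.009780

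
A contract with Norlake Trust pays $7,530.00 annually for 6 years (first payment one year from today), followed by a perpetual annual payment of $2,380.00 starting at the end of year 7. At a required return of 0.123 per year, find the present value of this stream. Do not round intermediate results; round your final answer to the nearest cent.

PV of 6-year annuity: $7,530.00 × [1 − (1+0.123)^−6] / 0.123 = 30697.62892
Perpetuity value at year 6: $2,380.00 / 0.123 = 19349.59350
PV of perpetuity: 19349.59350 / (1+0.123)^6 = 9647.02287
Total PV = 30697.62892 + 9647.02287 = 40344.65179

$40344.65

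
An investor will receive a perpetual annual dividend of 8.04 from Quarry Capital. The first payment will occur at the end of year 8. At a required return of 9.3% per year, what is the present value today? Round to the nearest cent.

Value at end of year 7: C / r = 8.04 / 0.093 = 86.4516
Discount to today: PV = 86.4516 / (1 + 0.093)^7 = 86.4516 / 1.863550 = 46.39

46.39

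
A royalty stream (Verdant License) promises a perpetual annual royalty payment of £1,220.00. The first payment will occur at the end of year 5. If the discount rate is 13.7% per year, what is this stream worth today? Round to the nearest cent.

Value at end of year 4: C / r = £1,220.00 / 0.137 = £8,905.1095
Discount to today: PV = £8,905.1095 / (1 + 0.137)^4 = £8,905.1095 / 1.671252 = £5,328.41

£5328.41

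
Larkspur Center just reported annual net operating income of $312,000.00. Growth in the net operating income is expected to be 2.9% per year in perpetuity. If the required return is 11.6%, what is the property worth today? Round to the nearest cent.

D₁ = D₀ × (1 + g) = $312,000.00 × 1.029 = $321,048.0000
Growing perpetuity: P = D₁ / (r − g) = $321,048.0000 / (0.116 − 0.029) = $3,690,206.90

$3690206.90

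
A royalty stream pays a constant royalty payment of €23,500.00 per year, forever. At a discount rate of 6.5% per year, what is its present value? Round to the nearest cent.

€361538.46

Level perpetuity: PV = C / r = €23,500.00 / 0.065 = €361,538.46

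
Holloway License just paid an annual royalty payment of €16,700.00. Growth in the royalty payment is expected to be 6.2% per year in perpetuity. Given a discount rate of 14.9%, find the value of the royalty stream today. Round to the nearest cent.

D₁ = D₀ × (1 + g) = €16,700.00 × 1.062 = €17,735.4000
Growing perpetuity: P = D₁ / (r − g) = €17,735.4000 / (0.149 − 0.062) = €203,855.17

€203855.17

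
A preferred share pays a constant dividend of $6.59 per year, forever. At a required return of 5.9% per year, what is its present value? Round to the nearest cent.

Level perpetuity: PV = C / r = $6.59 / 0.059 = $111.69

$111.69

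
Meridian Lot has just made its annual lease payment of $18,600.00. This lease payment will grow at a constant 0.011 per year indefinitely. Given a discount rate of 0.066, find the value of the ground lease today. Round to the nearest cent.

$341901.82

D₁ = D₀ × (1 + g) = $18,600.00 × 1.011 = $18,804.6000
Growing perpetuity: P = D₁ / (r − g) = $18,804.6000 / (0.066 − 0.011) = $341,901.82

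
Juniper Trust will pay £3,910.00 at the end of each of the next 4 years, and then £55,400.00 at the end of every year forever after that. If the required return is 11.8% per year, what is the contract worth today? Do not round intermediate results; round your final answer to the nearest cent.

£312437.35

PV of 4-year annuity: £3,910.00 × [1 − (1+0.118)^−4] / 0.118 = 11926.23458
Perpetuity value at year 4: £55,400.00 / 0.118 = 469491.52542
PV of perpetuity: 469491.52542 / (1+0.118)^4 = 300511.11731
Total PV = 11926.23458 + 300511.11731 = 312437.35189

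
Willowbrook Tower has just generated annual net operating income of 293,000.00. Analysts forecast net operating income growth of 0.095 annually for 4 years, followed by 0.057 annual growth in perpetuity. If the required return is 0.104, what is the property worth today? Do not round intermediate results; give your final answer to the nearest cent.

7525433.10

D_1 = 320835.00000
D_2 = 351314.32500
D_3 = 384689.18588
D_4 = 421234.65853
Terminal value at year 4: TV = D_4×(1+g_2)/(r−g_2) = 445245.03407/0.047 = 9473298.59722
P_0 = D_1/(1+r)^1 + D_2/(1+r)^2 + D_3/(1+r)^3 + D_4/(1+r)^4 + TV/(1+r)^4
    = 290611.41304 + 288242.29826 + 285892.49692 + 283561.85156 + 6377125.04473 = 7525433.10452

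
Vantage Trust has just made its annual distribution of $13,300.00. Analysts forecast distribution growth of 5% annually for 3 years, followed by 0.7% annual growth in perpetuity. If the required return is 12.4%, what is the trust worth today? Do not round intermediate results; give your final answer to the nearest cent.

D_1 = 13965.00000
D_2 = 14663.25000
D_3 = 15396.41250
Terminal value at year 3: TV = D_3×(1+g_2)/(r−g_2) = 15504.18739/0.117 = 132514.42212
P_0 = D_1/(1+r)^1 + D_2/(1+r)^2 + D_3/(1+r)^3 + TV/(1+r)^3
    = 12424.37722 + 11606.40221 + 10842.27965 + 93317.74020 = 128190.79928

$128190.80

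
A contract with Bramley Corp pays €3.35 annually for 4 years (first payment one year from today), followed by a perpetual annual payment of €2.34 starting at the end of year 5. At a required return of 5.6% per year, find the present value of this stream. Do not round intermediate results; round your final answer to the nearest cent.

PV of 4-year annuity: €3.35 × [1 − (1+0.056)^−4] / 0.056 = 11.71522
Perpetuity value at year 4: €2.34 / 0.056 = 41.78571
PV of perpetuity: 41.78571 / (1+0.056)^4 = 33.60254
Total PV = 11.71522 + 33.60254 = 45.31777

€45.32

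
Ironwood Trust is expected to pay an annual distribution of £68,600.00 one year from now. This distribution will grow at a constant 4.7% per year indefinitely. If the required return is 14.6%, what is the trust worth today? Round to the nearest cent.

Growing perpetuity: P = D₁ / (r − g) = £68,600.0000 / (0.146 − 0.047) = £692,929.29

£692929.29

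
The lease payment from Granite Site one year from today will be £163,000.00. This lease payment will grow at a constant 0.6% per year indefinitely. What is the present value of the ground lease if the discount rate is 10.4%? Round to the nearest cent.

£1663265.31

Growing perpetuity: P = D₁ / (r − g) = £163,000.0000 / (0.104 − 0.006) = £1,663,265.31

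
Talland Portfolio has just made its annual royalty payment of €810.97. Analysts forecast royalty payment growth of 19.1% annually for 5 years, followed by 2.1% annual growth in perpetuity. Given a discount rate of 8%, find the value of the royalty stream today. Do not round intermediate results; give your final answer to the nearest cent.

€28378.75

D_1 = 965.86527
D_2 = 1150.34554
D_3 = 1370.06153
D_4 = 1631.74329
D_5 = 1943.40625
Terminal value at year 5: TV = D_5×(1+g_2)/(r−g_2) = 1984.21779/0.059 = 33630.80994
P_0 = D_1/(1+r)^1 + D_2/(1+r)^2 + D_3/(1+r)^3 + D_4/(1+r)^4 + D_5/(1+r)^5 + TV/(1+r)^5
    = 894.31969 + 986.23589 + 1087.59902 + 1199.38003 + 1322.64964 + 22888.56415 = 28378.74841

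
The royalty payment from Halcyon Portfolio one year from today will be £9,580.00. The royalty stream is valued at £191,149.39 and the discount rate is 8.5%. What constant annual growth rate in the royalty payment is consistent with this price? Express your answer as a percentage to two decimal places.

P = D₁/(r−g) ⇒ g = r − D₁/P = 0.085 − £9,580.00/£191,149.39 = 0.034882

3.49%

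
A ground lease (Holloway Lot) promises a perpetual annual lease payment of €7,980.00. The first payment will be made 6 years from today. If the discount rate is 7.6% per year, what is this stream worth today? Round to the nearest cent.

€72799.42

Value at end of year 5: C / r = €7,980.00 / 0.076 = €105,000.0000
Discount to today: PV = €105,000.0000 / (1 + 0.076)^5 = €105,000.0000 / 1.442319 = €72,799.42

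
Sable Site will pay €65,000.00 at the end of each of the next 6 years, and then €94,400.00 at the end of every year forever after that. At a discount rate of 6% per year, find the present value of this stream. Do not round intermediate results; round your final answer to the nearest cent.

€1428764.00

PV of 6-year annuity: €65,000.00 × [1 − (1+0.06)^−6] / 0.06 = 319626.08119
Perpetuity value at year 6: €94,400.00 / 0.06 = 1573333.33333
PV of perpetuity: 1573333.33333 / (1+0.06)^6 = 1109137.91696
Total PV = 319626.08119 + 1109137.91696 = 1428763.99815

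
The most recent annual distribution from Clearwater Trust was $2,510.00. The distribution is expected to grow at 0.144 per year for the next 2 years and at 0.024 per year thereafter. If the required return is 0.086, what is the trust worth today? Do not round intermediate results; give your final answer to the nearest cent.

$51431.07

D_1 = 2871.44000
D_2 = 3284.92736
Terminal value at year 2: TV = D_2×(1+g_2)/(r−g_2) = 3363.76562/0.062 = 54254.28414
P_0 = D_1/(1+r)^1 + D_2/(1+r)^2 + TV/(1+r)^2
    = 2644.05157 + 2785.26242 + 46001.75356 = 51431.06755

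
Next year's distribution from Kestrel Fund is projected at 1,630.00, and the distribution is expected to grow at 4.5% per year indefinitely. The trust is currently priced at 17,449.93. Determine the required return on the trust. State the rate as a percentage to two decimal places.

P = D₁/(r − g) ⇒ r = D₁/P + g = 1,630.0000/17,449.93 + 0.045 = 0.093410 + 0.045 = 0.138410

13.84%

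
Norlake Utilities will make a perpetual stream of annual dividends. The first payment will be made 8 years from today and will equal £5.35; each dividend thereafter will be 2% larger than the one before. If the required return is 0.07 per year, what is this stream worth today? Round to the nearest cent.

Value at end of year 7: C₁ / (r − g) = £5.35 / (0.07 − 0.02) = £107.0000
Discount to today: PV = £107.0000 / (1 + 0.07)^7 = £107.0000 / 1.605781 = £66.63

£66.63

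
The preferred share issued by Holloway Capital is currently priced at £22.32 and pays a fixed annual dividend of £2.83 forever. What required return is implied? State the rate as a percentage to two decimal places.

P = C/r ⇒ r = C/P = £2.83/£22.32 = 0.126792

12.68%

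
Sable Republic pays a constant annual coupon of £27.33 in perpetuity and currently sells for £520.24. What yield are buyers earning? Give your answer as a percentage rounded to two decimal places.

5.25%

P = C/r ⇒ r = C/P = £27.33/£520.24 = 0.052533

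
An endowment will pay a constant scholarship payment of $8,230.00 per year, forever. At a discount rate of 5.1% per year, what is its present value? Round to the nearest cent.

$161372.55

Level perpetuity: PV = C / r = $8,230.00 / 0.051 = $161,372.55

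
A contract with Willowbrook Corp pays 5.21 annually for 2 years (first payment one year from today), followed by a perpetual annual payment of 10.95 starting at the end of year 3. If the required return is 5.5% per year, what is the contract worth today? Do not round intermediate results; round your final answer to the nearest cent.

188.49

PV of 2-year annuity: 5.21 × [1 − (1+0.055)^−2] / 0.055 = 9.61933
Perpetuity value at year 2: 10.95 / 0.055 = 199.09091
PV of perpetuity: 199.09091 / (1+0.055)^2 = 178.87371
Total PV = 9.61933 + 178.87371 = 188.49303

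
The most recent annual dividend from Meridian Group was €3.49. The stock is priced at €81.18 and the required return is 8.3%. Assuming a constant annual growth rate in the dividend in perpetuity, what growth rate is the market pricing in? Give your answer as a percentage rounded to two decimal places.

P = D₀(1+g)/(r−g) ⇒ P(r−g) = D₀(1+g) ⇒ g(P+D₀) = P·r − D₀
g = (P·r − D₀)/(P + D₀) = (€81.18×0.083 − €3.49) / (€81.18 + €3.49) = 0.038360

3.84%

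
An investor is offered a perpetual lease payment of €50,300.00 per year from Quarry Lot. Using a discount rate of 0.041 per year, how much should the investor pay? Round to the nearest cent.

€1226829.27

Level perpetuity: PV = C / r = €50,300.00 / 0.041 = €1,226,829.27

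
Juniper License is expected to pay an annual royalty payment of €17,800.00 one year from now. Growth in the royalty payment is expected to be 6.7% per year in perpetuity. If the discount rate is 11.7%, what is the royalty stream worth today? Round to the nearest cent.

Growing perpetuity: P = D₁ / (r − g) = €17,800.0000 / (0.117 − 0.067) = €356,000.00

€356000.00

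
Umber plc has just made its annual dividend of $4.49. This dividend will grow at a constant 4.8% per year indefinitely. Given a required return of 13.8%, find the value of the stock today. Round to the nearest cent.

D₁ = D₀ × (1 + g) = $4.49 × 1.048 = $4.7055
Growing perpetuity: P = D₁ / (r − g) = $4.7055 / (0.138 − 0.048) = $52.28

$52.28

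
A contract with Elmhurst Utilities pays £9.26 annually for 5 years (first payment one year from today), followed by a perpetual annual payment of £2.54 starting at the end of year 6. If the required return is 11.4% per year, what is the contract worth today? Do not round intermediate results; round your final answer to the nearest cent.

PV of 5-year annuity: £9.26 × [1 − (1+0.114)^−5] / 0.114 = 33.88241
Perpetuity value at year 5: £2.54 / 0.114 = 22.28070
PV of perpetuity: 22.28070 / (1+0.114)^5 = 12.98682
Total PV = 33.88241 + 12.98682 = 46.86923

£46.87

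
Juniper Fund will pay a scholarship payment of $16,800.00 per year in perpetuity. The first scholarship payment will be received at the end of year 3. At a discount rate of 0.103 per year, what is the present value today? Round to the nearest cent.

Value at end of year 2: C / r = $16,800.00 / 0.103 = $163,106.7961
Discount to today: PV = $163,106.7961 / (1 + 0.103)^2 = $163,106.7961 / 1.216609 = $134,066.73

$134066.73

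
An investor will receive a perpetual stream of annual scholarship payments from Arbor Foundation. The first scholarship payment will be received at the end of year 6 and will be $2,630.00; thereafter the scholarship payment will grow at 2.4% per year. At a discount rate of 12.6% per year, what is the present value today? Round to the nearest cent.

$14245.04

Value at end of year 5: C₁ / (r − g) = $2,630.00 / (0.126 − 0.024) = $25,784.3137
Discount to today: PV = $25,784.3137 / (1 + 0.126)^5 = $25,784.3137 / 1.810056 = $14,245.04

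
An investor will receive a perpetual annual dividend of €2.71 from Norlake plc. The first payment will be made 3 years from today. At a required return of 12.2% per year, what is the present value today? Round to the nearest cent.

€17.65

Value at end of year 2: C / r = €2.71 / 0.122 = €22.2131
Discount to today: PV = €22.2131 / (1 + 0.122)^2 = €22.2131 / 1.258884 = €17.65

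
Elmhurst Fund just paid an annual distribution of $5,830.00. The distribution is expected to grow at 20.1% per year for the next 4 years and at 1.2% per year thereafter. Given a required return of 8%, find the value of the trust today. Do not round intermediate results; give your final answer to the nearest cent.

D_1 = 7001.83000
D_2 = 8409.19783
D_3 = 10099.44659
D_4 = 12129.43536
Terminal value at year 4: TV = D_4×(1+g_2)/(r−g_2) = 12274.98858/0.068 = 180514.53799
P_0 = D_1/(1+r)^1 + D_2/(1+r)^2 + D_3/(1+r)^3 + D_4/(1+r)^4 + TV/(1+r)^4
    = 6483.17593 + 7209.53175 + 8017.26632 + 8915.49709 + 132683.57429 = 163309.04537

$163309.05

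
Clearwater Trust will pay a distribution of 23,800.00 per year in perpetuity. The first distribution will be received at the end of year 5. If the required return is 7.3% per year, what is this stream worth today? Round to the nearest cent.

245954.75

Value at end of year 4: C / r = 23,800.00 / 0.073 = 326,027.3973
Discount to today: PV = 326,027.3973 / (1 + 0.073)^4 = 326,027.3973 / 1.325558 = 245,954.75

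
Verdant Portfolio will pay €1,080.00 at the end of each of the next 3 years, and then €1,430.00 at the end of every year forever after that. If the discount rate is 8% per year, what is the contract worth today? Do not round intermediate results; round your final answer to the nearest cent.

PV of 3-year annuity: €1,080.00 × [1 − (1+0.08)^−3] / 0.08 = 2783.26475
Perpetuity value at year 3: €1,430.00 / 0.08 = 17875.00000
PV of perpetuity: 17875.00000 / (1+0.08)^3 = 14189.75131
Total PV = 2783.26475 + 14189.75131 = 16973.01605

€16973.02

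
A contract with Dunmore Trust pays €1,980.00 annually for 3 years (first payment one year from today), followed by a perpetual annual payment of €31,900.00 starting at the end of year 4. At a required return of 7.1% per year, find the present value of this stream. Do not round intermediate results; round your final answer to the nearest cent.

€370919.48

PV of 3-year annuity: €1,980.00 × [1 − (1+0.071)^−3] / 0.071 = 5186.66682
Perpetuity value at year 3: €31,900.00 / 0.071 = 449295.77465
PV of perpetuity: 449295.77465 / (1+0.071)^3 = 365732.80922
Total PV = 5186.66682 + 365732.80922 = 370919.47604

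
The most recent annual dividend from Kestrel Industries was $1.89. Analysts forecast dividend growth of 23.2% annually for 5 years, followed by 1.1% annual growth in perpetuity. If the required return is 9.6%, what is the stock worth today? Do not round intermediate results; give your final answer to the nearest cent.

$53.95

D_1 = 2.32848
D_2 = 2.86869
D_3 = 3.53422
D_4 = 4.35416
D_5 = 5.36433
Terminal value at year 5: TV = D_5×(1+g_2)/(r−g_2) = 5.42334/0.085 = 63.80395
P_0 = D_1/(1+r)^1 + D_2/(1+r)^2 + D_3/(1+r)^3 + D_4/(1+r)^4 + D_5/(1+r)^5 + TV/(1+r)^5
    = 2.12453 + 2.38815 + 2.68449 + 3.01761 + 3.39205 + 40.34547 = 53.95230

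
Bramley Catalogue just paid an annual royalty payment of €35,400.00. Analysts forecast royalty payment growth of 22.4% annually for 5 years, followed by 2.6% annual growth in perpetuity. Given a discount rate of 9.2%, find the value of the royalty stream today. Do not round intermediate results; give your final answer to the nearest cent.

€1226160.96

D_1 = 43329.60000
D_2 = 53035.43040
D_3 = 64915.36681
D_4 = 79456.40897
D_5 = 97254.64459
Terminal value at year 5: TV = D_5×(1+g_2)/(r−g_2) = 99783.26534/0.066 = 1511867.65674
P_0 = D_1/(1+r)^1 + D_2/(1+r)^2 + D_3/(1+r)^3 + D_4/(1+r)^4 + D_5/(1+r)^5 + TV/(1+r)^5
    = 39679.12088 + 44475.49813 + 49851.65724 + 55877.68174 + 62632.12679 + 973644.88011 = 1226160.96489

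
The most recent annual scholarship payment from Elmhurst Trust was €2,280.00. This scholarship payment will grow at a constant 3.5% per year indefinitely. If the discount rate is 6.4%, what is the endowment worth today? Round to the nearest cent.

D₁ = D₀ × (1 + g) = €2,280.00 × 1.035 = €2,359.8000
Growing perpetuity: P = D₁ / (r − g) = €2,359.8000 / (0.064 − 0.035) = €81,372.41

€81372.41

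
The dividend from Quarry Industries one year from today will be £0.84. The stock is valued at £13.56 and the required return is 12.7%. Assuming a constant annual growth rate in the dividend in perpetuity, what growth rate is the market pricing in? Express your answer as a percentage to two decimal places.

6.51%

P = D₁/(r−g) ⇒ g = r − D₁/P = 0.127 − £0.84/£13.56 = 0.065053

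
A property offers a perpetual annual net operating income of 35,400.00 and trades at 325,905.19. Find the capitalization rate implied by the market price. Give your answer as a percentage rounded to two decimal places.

P = C/r ⇒ r = C/P = 35,400.00/325,905.19 = 0.108621

10.86%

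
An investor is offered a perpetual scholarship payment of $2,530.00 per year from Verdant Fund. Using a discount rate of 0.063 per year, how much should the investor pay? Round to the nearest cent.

Level perpetuity: PV = C / r = $2,530.00 / 0.063 = $40,158.73

$40158.73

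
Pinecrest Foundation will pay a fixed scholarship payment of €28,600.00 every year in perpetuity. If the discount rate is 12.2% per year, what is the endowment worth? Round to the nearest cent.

Level perpetuity: PV = C / r = €28,600.00 / 0.122 = €234,426.23

€234426.23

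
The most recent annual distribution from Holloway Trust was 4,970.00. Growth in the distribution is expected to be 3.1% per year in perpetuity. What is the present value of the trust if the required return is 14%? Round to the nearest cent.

47009.82

D₁ = D₀ × (1 + g) = 4,970.00 × 1.031 = 5,124.0700
Growing perpetuity: P = D₁ / (r − g) = 5,124.0700 / (0.14 − 0.031) = 47,009.82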